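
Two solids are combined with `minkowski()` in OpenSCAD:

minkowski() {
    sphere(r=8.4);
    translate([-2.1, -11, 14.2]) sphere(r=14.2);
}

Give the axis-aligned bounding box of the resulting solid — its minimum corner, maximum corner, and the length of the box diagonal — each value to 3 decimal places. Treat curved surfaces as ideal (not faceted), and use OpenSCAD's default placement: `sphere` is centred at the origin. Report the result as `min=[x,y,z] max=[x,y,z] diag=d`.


A = translate([-2.1, -11, 14.2]) sphere(r=14.2) → bbox [-16.3,-25.2,0] .. [12.1,3.2,28.4]
B = sphere(r=8.4) → bbox [-8.4,-8.4,-8.4] .. [8.4,8.4,8.4]
lo = A.lo+B.lo = [-16.3-8.4, -25.2-8.4, 0-8.4] = [-24.700,-33.600,-8.400]
hi = A.hi+B.hi = [12.1+8.4, 3.2+8.4, 28.4+8.4] = [20.500,11.600,36.800]
diag = √(45.2²+45.2²+45.2²) = √6129.12 = 78.289

min=[-24.700,-33.600,-8.400] max=[20.500,11.600,36.800] diag=78.289


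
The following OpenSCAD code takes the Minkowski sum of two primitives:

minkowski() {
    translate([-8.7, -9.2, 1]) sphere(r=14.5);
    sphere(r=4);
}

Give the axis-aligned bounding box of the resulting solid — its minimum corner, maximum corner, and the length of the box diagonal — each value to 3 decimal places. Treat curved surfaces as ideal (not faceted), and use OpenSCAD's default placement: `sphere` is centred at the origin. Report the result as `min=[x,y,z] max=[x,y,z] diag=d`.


min=[-27.200,-27.700,-17.500] max=[9.800,9.300,19.500] diag=64.086

A = translate([-8.7, -9.2, 1]) sphere(r=14.5) → bbox [-23.2,-23.7,-13.5] .. [5.8,5.3,15.5]
B = sphere(r=4) → bbox [-4,-4,-4] .. [4,4,4]
lo = A.lo+B.lo = [-23.2-4, -23.7-4, -13.5-4] = [-27.200,-27.700,-17.500]
hi = A.hi+B.hi = [5.8+4, 5.3+4, 15.5+4] = [9.800,9.300,19.500]
diag = √(37²+37²+37²) = √4107 = 64.086


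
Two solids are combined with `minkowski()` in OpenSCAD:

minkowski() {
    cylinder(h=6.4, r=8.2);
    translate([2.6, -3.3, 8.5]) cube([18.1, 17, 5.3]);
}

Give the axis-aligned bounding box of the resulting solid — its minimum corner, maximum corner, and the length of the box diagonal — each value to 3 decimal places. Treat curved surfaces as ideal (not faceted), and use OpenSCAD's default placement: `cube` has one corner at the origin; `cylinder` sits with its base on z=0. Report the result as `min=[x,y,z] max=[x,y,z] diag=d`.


A = translate([2.6, -3.3, 8.5]) cube([18.1, 17, 5.3]) → bbox [2.6,-3.3,8.5] .. [20.7,13.7,13.8]
B = cylinder(h=6.4, r=8.2) → bbox [-8.2,-8.2,0] .. [8.2,8.2,6.4]
lo = A.lo+B.lo = [2.6-8.2, -3.3-8.2, 8.5+0] = [-5.600,-11.500,8.500]
hi = A.hi+B.hi = [20.7+8.2, 13.7+8.2, 13.8+6.4] = [28.900,21.900,20.200]
diag = √(34.5²+33.4²+11.7²) = √2442.7 = 49.424

min=[-5.600,-11.500,8.500] max=[28.900,21.900,20.200] diag=49.424


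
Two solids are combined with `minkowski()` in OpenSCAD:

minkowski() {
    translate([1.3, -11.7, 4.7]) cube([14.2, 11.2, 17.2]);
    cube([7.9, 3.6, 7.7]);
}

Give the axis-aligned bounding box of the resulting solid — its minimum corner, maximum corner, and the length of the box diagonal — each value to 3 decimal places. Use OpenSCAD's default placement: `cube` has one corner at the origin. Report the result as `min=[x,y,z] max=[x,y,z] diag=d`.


min=[1.300,-11.700,4.700] max=[23.400,3.100,29.600] diag=36.434

A = translate([1.3, -11.7, 4.7]) cube([14.2, 11.2, 17.2]) → bbox [1.3,-11.7,4.7] .. [15.5,-0.5,21.9]
B = cube([7.9, 3.6, 7.7]) → bbox [0,0,0] .. [7.9,3.6,7.7]
lo = A.lo+B.lo = [1.3+0, -11.7+0, 4.7+0] = [1.300,-11.700,4.700]
hi = A.hi+B.hi = [15.5+7.9, -0.5+3.6, 21.9+7.7] = [23.400,3.100,29.600]
diag = √(22.1²+14.8²+24.9²) = √1327.46 = 36.434


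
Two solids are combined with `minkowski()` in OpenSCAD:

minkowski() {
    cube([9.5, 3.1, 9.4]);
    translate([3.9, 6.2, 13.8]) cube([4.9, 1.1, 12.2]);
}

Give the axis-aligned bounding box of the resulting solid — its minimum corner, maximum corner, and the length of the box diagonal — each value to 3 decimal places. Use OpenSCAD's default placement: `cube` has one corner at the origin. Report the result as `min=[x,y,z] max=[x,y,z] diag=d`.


A = translate([3.9, 6.2, 13.8]) cube([4.9, 1.1, 12.2]) → bbox [3.9,6.2,13.8] .. [8.8,7.3,26]
B = cube([9.5, 3.1, 9.4]) → bbox [0,0,0] .. [9.5,3.1,9.4]
lo = A.lo+B.lo = [3.9+0, 6.2+0, 13.8+0] = [3.900,6.200,13.800]
hi = A.hi+B.hi = [8.8+9.5, 7.3+3.1, 26+9.4] = [18.300,10.400,35.400]
diag = √(14.4²+4.2²+21.6²) = √691.56 = 26.298

min=[3.900,6.200,13.800] max=[18.300,10.400,35.400] diag=26.298


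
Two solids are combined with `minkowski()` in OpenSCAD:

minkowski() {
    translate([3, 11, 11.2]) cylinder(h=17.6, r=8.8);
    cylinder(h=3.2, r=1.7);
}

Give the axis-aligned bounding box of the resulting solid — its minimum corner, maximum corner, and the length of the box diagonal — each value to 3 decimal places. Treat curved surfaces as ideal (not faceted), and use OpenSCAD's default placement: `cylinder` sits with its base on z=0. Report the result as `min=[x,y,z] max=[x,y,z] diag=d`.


min=[-7.500,0.500,11.200] max=[13.500,21.500,32.000] diag=36.258

A = translate([3, 11, 11.2]) cylinder(h=17.6, r=8.8) → bbox [-5.8,2.2,11.2] .. [11.8,19.8,28.8]
B = cylinder(h=3.2, r=1.7) → bbox [-1.7,-1.7,0] .. [1.7,1.7,3.2]
lo = A.lo+B.lo = [-5.8-1.7, 2.2-1.7, 11.2+0] = [-7.500,0.500,11.200]
hi = A.hi+B.hi = [11.8+1.7, 19.8+1.7, 28.8+3.2] = [13.500,21.500,32.000]
diag = √(21²+21²+20.8²) = √1314.64 = 36.258


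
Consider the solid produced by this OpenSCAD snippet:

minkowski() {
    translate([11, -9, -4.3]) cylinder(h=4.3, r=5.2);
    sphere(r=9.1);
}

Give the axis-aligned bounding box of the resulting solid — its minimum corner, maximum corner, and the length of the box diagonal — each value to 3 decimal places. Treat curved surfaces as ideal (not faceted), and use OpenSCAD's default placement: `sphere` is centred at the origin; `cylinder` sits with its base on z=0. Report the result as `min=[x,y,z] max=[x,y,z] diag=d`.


min=[-3.300,-23.300,-13.400] max=[25.300,5.300,9.100] diag=46.284

A = translate([11, -9, -4.3]) cylinder(h=4.3, r=5.2) → bbox [5.8,-14.2,-4.3] .. [16.2,-3.8,0]
B = sphere(r=9.1) → bbox [-9.1,-9.1,-9.1] .. [9.1,9.1,9.1]
lo = A.lo+B.lo = [5.8-9.1, -14.2-9.1, -4.3-9.1] = [-3.300,-23.300,-13.400]
hi = A.hi+B.hi = [16.2+9.1, -3.8+9.1, 0+9.1] = [25.300,5.300,9.100]
diag = √(28.6²+28.6²+22.5²) = √2142.17 = 46.284


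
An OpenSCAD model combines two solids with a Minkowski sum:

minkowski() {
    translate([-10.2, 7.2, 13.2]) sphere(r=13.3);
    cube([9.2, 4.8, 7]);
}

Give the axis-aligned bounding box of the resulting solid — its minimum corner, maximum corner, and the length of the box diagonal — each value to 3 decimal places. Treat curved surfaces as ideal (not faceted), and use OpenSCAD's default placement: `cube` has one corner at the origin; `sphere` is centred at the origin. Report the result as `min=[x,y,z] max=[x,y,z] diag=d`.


A = translate([-10.2, 7.2, 13.2]) sphere(r=13.3) → bbox [-23.5,-6.1,-0.1] .. [3.1,20.5,26.5]
B = cube([9.2, 4.8, 7]) → bbox [0,0,0] .. [9.2,4.8,7]
lo = A.lo+B.lo = [-23.5+0, -6.1+0, -0.1+0] = [-23.500,-6.100,-0.100]
hi = A.hi+B.hi = [3.1+9.2, 20.5+4.8, 26.5+7] = [12.300,25.300,33.500]
diag = √(35.8²+31.4²+33.6²) = √3396.56 = 58.280

min=[-23.500,-6.100,-0.100] max=[12.300,25.300,33.500] diag=58.280


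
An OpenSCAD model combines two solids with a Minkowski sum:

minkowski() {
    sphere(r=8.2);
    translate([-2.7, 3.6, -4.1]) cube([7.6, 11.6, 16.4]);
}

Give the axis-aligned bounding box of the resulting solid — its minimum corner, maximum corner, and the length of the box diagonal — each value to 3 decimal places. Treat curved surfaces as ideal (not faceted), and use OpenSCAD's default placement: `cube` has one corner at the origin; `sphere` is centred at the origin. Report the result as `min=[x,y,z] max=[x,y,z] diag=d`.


A = translate([-2.7, 3.6, -4.1]) cube([7.6, 11.6, 16.4]) → bbox [-2.7,3.6,-4.1] .. [4.9,15.2,12.3]
B = sphere(r=8.2) → bbox [-8.2,-8.2,-8.2] .. [8.2,8.2,8.2]
lo = A.lo+B.lo = [-2.7-8.2, 3.6-8.2, -4.1-8.2] = [-10.900,-4.600,-12.300]
hi = A.hi+B.hi = [4.9+8.2, 15.2+8.2, 12.3+8.2] = [13.100,23.400,20.500]
diag = √(24²+28²+32.8²) = √2435.84 = 49.354

min=[-10.900,-4.600,-12.300] max=[13.100,23.400,20.500] diag=49.354


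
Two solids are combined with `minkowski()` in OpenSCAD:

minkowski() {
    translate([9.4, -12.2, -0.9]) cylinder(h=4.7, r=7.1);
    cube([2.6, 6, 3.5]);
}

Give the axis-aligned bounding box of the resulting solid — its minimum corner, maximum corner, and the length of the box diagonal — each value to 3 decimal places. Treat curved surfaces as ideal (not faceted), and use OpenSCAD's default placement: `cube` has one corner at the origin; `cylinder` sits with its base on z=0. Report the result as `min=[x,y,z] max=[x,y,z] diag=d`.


A = translate([9.4, -12.2, -0.9]) cylinder(h=4.7, r=7.1) → bbox [2.3,-19.3,-0.9] .. [16.5,-5.1,3.8]
B = cube([2.6, 6, 3.5]) → bbox [0,0,0] .. [2.6,6,3.5]
lo = A.lo+B.lo = [2.3+0, -19.3+0, -0.9+0] = [2.300,-19.300,-0.900]
hi = A.hi+B.hi = [16.5+2.6, -5.1+6, 3.8+3.5] = [19.100,0.900,7.300]
diag = √(16.8²+20.2²+8.2²) = √757.52 = 27.523

min=[2.300,-19.300,-0.900] max=[19.100,0.900,7.300] diag=27.523


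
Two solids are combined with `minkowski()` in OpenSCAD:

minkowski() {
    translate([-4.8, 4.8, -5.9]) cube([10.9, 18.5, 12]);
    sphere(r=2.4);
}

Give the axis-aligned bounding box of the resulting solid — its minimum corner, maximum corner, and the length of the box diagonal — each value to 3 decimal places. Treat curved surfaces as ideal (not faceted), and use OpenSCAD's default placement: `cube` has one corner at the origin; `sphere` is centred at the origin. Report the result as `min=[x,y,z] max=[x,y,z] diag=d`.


min=[-7.200,2.400,-8.300] max=[8.500,25.700,8.500] diag=32.736

A = translate([-4.8, 4.8, -5.9]) cube([10.9, 18.5, 12]) → bbox [-4.8,4.8,-5.9] .. [6.1,23.3,6.1]
B = sphere(r=2.4) → bbox [-2.4,-2.4,-2.4] .. [2.4,2.4,2.4]
lo = A.lo+B.lo = [-4.8-2.4, 4.8-2.4, -5.9-2.4] = [-7.200,2.400,-8.300]
hi = A.hi+B.hi = [6.1+2.4, 23.3+2.4, 6.1+2.4] = [8.500,25.700,8.500]
diag = √(15.7²+23.3²+16.8²) = √1071.62 = 32.736


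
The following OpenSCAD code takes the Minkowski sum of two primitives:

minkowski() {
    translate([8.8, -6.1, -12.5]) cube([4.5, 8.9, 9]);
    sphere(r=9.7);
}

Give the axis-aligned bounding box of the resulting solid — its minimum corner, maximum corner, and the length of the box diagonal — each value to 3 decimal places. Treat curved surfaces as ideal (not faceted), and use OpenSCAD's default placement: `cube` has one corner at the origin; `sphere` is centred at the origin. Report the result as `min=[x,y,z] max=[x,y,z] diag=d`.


A = translate([8.8, -6.1, -12.5]) cube([4.5, 8.9, 9]) → bbox [8.8,-6.1,-12.5] .. [13.3,2.8,-3.5]
B = sphere(r=9.7) → bbox [-9.7,-9.7,-9.7] .. [9.7,9.7,9.7]
lo = A.lo+B.lo = [8.8-9.7, -6.1-9.7, -12.5-9.7] = [-0.900,-15.800,-22.200]
hi = A.hi+B.hi = [13.3+9.7, 2.8+9.7, -3.5+9.7] = [23.000,12.500,6.200]
diag = √(23.9²+28.3²+28.4²) = √2178.66 = 46.676

min=[-0.900,-15.800,-22.200] max=[23.000,12.500,6.200] diag=46.676


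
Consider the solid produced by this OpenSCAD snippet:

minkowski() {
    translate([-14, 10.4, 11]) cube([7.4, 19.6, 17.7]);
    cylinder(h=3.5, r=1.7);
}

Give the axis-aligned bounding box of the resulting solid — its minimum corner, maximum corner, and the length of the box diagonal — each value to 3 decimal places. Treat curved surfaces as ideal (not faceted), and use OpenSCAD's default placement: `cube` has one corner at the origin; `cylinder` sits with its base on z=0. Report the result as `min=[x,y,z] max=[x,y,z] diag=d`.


min=[-15.700,8.700,11.000] max=[-4.900,31.700,32.200] diag=33.092

A = translate([-14, 10.4, 11]) cube([7.4, 19.6, 17.7]) → bbox [-14,10.4,11] .. [-6.6,30,28.7]
B = cylinder(h=3.5, r=1.7) → bbox [-1.7,-1.7,0] .. [1.7,1.7,3.5]
lo = A.lo+B.lo = [-14-1.7, 10.4-1.7, 11+0] = [-15.700,8.700,11.000]
hi = A.hi+B.hi = [-6.6+1.7, 30+1.7, 28.7+3.5] = [-4.900,31.700,32.200]
diag = √(10.8²+23²+21.2²) = √1095.08 = 33.092


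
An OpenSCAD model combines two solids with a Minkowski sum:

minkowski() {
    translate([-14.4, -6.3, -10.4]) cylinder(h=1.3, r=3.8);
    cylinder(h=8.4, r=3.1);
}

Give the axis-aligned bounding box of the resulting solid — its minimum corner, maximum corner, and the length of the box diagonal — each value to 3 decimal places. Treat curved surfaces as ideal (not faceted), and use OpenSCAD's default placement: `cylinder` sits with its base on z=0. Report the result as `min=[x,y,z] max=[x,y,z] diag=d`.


A = translate([-14.4, -6.3, -10.4]) cylinder(h=1.3, r=3.8) → bbox [-18.2,-10.1,-10.4] .. [-10.6,-2.5,-9.1]
B = cylinder(h=8.4, r=3.1) → bbox [-3.1,-3.1,0] .. [3.1,3.1,8.4]
lo = A.lo+B.lo = [-18.2-3.1, -10.1-3.1, -10.4+0] = [-21.300,-13.200,-10.400]
hi = A.hi+B.hi = [-10.6+3.1, -2.5+3.1, -9.1+8.4] = [-7.500,0.600,-0.700]
diag = √(13.8²+13.8²+9.7²) = √474.97 = 21.794

min=[-21.300,-13.200,-10.400] max=[-7.500,0.600,-0.700] diag=21.794


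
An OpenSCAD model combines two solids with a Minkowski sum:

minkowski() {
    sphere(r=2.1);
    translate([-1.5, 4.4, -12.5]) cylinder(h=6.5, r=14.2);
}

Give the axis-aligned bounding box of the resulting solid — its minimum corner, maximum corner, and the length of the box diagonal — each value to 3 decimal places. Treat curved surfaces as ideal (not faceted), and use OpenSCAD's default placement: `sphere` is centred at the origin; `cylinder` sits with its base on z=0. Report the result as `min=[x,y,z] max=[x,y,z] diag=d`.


A = translate([-1.5, 4.4, -12.5]) cylinder(h=6.5, r=14.2) → bbox [-15.7,-9.8,-12.5] .. [12.7,18.6,-6]
B = sphere(r=2.1) → bbox [-2.1,-2.1,-2.1] .. [2.1,2.1,2.1]
lo = A.lo+B.lo = [-15.7-2.1, -9.8-2.1, -12.5-2.1] = [-17.800,-11.900,-14.600]
hi = A.hi+B.hi = [12.7+2.1, 18.6+2.1, -6+2.1] = [14.800,20.700,-3.900]
diag = √(32.6²+32.6²+10.7²) = √2240.01 = 47.329

min=[-17.800,-11.900,-14.600] max=[14.800,20.700,-3.900] diag=47.329


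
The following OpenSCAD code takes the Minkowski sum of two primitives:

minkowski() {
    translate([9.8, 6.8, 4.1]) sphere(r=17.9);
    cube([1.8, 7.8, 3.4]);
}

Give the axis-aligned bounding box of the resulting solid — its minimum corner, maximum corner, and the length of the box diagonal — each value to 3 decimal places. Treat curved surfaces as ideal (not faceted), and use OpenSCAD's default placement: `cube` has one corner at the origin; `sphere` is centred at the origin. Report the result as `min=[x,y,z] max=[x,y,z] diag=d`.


min=[-8.100,-11.100,-13.800] max=[29.500,32.500,25.400] diag=69.652

A = translate([9.8, 6.8, 4.1]) sphere(r=17.9) → bbox [-8.1,-11.1,-13.8] .. [27.7,24.7,22]
B = cube([1.8, 7.8, 3.4]) → bbox [0,0,0] .. [1.8,7.8,3.4]
lo = A.lo+B.lo = [-8.1+0, -11.1+0, -13.8+0] = [-8.100,-11.100,-13.800]
hi = A.hi+B.hi = [27.7+1.8, 24.7+7.8, 22+3.4] = [29.500,32.500,25.400]
diag = √(37.6²+43.6²+39.2²) = √4851.36 = 69.652


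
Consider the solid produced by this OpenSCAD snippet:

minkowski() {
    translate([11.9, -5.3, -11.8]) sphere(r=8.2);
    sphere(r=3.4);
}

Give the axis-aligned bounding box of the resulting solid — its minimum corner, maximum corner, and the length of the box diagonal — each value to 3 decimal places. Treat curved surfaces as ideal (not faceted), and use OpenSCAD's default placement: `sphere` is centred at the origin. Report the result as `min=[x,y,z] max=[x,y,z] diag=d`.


min=[0.300,-16.900,-23.400] max=[23.500,6.300,-0.200] diag=40.184

A = translate([11.9, -5.3, -11.8]) sphere(r=8.2) → bbox [3.7,-13.5,-20] .. [20.1,2.9,-3.6]
B = sphere(r=3.4) → bbox [-3.4,-3.4,-3.4] .. [3.4,3.4,3.4]
lo = A.lo+B.lo = [3.7-3.4, -13.5-3.4, -20-3.4] = [0.300,-16.900,-23.400]
hi = A.hi+B.hi = [20.1+3.4, 2.9+3.4, -3.6+3.4] = [23.500,6.300,-0.200]
diag = √(23.2²+23.2²+23.2²) = √1614.72 = 40.184


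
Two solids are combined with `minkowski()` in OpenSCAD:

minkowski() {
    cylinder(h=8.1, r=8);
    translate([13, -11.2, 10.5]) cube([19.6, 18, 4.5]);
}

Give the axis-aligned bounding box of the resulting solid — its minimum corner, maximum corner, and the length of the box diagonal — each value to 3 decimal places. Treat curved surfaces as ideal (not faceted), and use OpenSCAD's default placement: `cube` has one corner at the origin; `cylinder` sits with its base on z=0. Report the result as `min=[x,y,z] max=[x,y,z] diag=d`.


min=[5.000,-19.200,10.500] max=[40.600,14.800,23.100] diag=50.815

A = translate([13, -11.2, 10.5]) cube([19.6, 18, 4.5]) → bbox [13,-11.2,10.5] .. [32.6,6.8,15]
B = cylinder(h=8.1, r=8) → bbox [-8,-8,0] .. [8,8,8.1]
lo = A.lo+B.lo = [13-8, -11.2-8, 10.5+0] = [5.000,-19.200,10.500]
hi = A.hi+B.hi = [32.6+8, 6.8+8, 15+8.1] = [40.600,14.800,23.100]
diag = √(35.6²+34²+12.6²) = √2582.12 = 50.815


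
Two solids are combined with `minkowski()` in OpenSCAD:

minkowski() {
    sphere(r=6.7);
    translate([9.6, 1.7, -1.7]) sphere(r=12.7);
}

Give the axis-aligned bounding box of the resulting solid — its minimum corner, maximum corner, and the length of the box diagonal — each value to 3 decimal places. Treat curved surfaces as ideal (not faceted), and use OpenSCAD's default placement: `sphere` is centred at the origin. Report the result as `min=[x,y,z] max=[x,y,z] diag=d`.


min=[-9.800,-17.700,-21.100] max=[29.000,21.100,17.700] diag=67.204

A = translate([9.6, 1.7, -1.7]) sphere(r=12.7) → bbox [-3.1,-11,-14.4] .. [22.3,14.4,11]
B = sphere(r=6.7) → bbox [-6.7,-6.7,-6.7] .. [6.7,6.7,6.7]
lo = A.lo+B.lo = [-3.1-6.7, -11-6.7, -14.4-6.7] = [-9.800,-17.700,-21.100]
hi = A.hi+B.hi = [22.3+6.7, 14.4+6.7, 11+6.7] = [29.000,21.100,17.700]
diag = √(38.8²+38.8²+38.8²) = √4516.32 = 67.204


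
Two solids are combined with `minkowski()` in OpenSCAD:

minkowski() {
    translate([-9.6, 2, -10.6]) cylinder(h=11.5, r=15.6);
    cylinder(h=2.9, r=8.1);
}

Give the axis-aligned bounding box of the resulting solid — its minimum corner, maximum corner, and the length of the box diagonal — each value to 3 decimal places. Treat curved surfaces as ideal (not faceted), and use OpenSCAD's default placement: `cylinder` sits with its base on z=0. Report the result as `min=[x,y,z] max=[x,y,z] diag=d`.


min=[-33.300,-21.700,-10.600] max=[14.100,25.700,3.800] diag=68.563

A = translate([-9.6, 2, -10.6]) cylinder(h=11.5, r=15.6) → bbox [-25.2,-13.6,-10.6] .. [6,17.6,0.9]
B = cylinder(h=2.9, r=8.1) → bbox [-8.1,-8.1,0] .. [8.1,8.1,2.9]
lo = A.lo+B.lo = [-25.2-8.1, -13.6-8.1, -10.6+0] = [-33.300,-21.700,-10.600]
hi = A.hi+B.hi = [6+8.1, 17.6+8.1, 0.9+2.9] = [14.100,25.700,3.800]
diag = √(47.4²+47.4²+14.4²) = √4700.88 = 68.563


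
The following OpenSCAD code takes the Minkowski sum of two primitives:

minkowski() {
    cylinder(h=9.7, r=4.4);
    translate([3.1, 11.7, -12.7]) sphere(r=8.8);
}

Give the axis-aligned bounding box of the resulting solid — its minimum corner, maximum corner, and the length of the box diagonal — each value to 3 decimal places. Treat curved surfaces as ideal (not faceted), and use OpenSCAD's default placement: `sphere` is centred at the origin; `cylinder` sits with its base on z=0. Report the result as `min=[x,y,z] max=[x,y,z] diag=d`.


min=[-10.100,-1.500,-21.500] max=[16.300,24.900,5.800] diag=46.252

A = translate([3.1, 11.7, -12.7]) sphere(r=8.8) → bbox [-5.7,2.9,-21.5] .. [11.9,20.5,-3.9]
B = cylinder(h=9.7, r=4.4) → bbox [-4.4,-4.4,0] .. [4.4,4.4,9.7]
lo = A.lo+B.lo = [-5.7-4.4, 2.9-4.4, -21.5+0] = [-10.100,-1.500,-21.500]
hi = A.hi+B.hi = [11.9+4.4, 20.5+4.4, -3.9+9.7] = [16.300,24.900,5.800]
diag = √(26.4²+26.4²+27.3²) = √2139.21 = 46.252


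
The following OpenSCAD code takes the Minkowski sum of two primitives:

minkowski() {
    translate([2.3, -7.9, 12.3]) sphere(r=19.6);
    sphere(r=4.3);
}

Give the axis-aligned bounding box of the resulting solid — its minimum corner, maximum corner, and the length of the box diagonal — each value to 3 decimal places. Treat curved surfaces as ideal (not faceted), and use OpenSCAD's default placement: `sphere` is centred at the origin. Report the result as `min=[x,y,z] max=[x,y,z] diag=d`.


A = translate([2.3, -7.9, 12.3]) sphere(r=19.6) → bbox [-17.3,-27.5,-7.3] .. [21.9,11.7,31.9]
B = sphere(r=4.3) → bbox [-4.3,-4.3,-4.3] .. [4.3,4.3,4.3]
lo = A.lo+B.lo = [-17.3-4.3, -27.5-4.3, -7.3-4.3] = [-21.600,-31.800,-11.600]
hi = A.hi+B.hi = [21.9+4.3, 11.7+4.3, 31.9+4.3] = [26.200,16.000,36.200]
diag = √(47.8²+47.8²+47.8²) = √6854.52 = 82.792

min=[-21.600,-31.800,-11.600] max=[26.200,16.000,36.200] diag=82.792


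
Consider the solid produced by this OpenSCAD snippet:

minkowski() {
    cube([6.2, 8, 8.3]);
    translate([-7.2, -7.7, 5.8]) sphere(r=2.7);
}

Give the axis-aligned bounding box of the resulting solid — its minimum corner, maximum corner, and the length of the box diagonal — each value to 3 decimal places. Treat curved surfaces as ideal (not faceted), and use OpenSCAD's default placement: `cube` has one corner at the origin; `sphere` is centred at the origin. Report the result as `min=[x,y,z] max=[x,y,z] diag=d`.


min=[-9.900,-10.400,3.100] max=[1.700,3.000,16.800] diag=22.401

A = translate([-7.2, -7.7, 5.8]) sphere(r=2.7) → bbox [-9.9,-10.4,3.1] .. [-4.5,-5,8.5]
B = cube([6.2, 8, 8.3]) → bbox [0,0,0] .. [6.2,8,8.3]
lo = A.lo+B.lo = [-9.9+0, -10.4+0, 3.1+0] = [-9.900,-10.400,3.100]
hi = A.hi+B.hi = [-4.5+6.2, -5+8, 8.5+8.3] = [1.700,3.000,16.800]
diag = √(11.6²+13.4²+13.7²) = √501.81 = 22.401


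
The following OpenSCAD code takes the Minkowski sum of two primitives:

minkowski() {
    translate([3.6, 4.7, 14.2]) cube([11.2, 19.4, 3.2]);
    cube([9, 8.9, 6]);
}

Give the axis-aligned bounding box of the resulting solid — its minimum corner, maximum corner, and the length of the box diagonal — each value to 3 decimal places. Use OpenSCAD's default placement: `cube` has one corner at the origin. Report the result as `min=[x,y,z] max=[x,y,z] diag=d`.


A = translate([3.6, 4.7, 14.2]) cube([11.2, 19.4, 3.2]) → bbox [3.6,4.7,14.2] .. [14.8,24.1,17.4]
B = cube([9, 8.9, 6]) → bbox [0,0,0] .. [9,8.9,6]
lo = A.lo+B.lo = [3.6+0, 4.7+0, 14.2+0] = [3.600,4.700,14.200]
hi = A.hi+B.hi = [14.8+9, 24.1+8.9, 17.4+6] = [23.800,33.000,23.400]
diag = √(20.2²+28.3²+9.2²) = √1293.57 = 35.966

min=[3.600,4.700,14.200] max=[23.800,33.000,23.400] diag=35.966


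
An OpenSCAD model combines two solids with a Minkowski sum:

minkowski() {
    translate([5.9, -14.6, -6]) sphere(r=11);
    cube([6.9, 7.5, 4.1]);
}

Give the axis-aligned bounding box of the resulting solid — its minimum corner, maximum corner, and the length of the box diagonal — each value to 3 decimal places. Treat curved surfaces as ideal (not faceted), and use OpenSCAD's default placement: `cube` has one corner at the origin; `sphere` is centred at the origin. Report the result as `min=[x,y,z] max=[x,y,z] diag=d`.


A = translate([5.9, -14.6, -6]) sphere(r=11) → bbox [-5.1,-25.6,-17] .. [16.9,-3.6,5]
B = cube([6.9, 7.5, 4.1]) → bbox [0,0,0] .. [6.9,7.5,4.1]
lo = A.lo+B.lo = [-5.1+0, -25.6+0, -17+0] = [-5.100,-25.600,-17.000]
hi = A.hi+B.hi = [16.9+6.9, -3.6+7.5, 5+4.1] = [23.800,3.900,9.100]
diag = √(28.9²+29.5²+26.1²) = √2386.67 = 48.854

min=[-5.100,-25.600,-17.000] max=[23.800,3.900,9.100] diag=48.854


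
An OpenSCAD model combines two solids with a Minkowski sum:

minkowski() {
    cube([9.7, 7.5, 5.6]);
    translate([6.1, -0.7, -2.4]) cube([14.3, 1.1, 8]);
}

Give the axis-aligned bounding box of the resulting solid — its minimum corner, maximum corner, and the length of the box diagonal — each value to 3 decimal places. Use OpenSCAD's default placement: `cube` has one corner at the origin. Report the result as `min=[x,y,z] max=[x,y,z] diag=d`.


A = translate([6.1, -0.7, -2.4]) cube([14.3, 1.1, 8]) → bbox [6.1,-0.7,-2.4] .. [20.4,0.4,5.6]
B = cube([9.7, 7.5, 5.6]) → bbox [0,0,0] .. [9.7,7.5,5.6]
lo = A.lo+B.lo = [6.1+0, -0.7+0, -2.4+0] = [6.100,-0.700,-2.400]
hi = A.hi+B.hi = [20.4+9.7, 0.4+7.5, 5.6+5.6] = [30.100,7.900,11.200]
diag = √(24²+8.6²+13.6²) = √834.92 = 28.895

min=[6.100,-0.700,-2.400] max=[30.100,7.900,11.200] diag=28.895


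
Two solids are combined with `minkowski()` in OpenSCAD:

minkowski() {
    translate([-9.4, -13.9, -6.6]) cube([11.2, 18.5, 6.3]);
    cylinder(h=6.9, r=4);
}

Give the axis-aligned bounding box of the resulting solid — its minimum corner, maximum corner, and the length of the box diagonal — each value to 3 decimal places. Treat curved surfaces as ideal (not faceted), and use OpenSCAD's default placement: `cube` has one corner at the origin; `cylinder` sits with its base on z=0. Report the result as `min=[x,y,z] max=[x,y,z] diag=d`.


A = translate([-9.4, -13.9, -6.6]) cube([11.2, 18.5, 6.3]) → bbox [-9.4,-13.9,-6.6] .. [1.8,4.6,-0.3]
B = cylinder(h=6.9, r=4) → bbox [-4,-4,0] .. [4,4,6.9]
lo = A.lo+B.lo = [-9.4-4, -13.9-4, -6.6+0] = [-13.400,-17.900,-6.600]
hi = A.hi+B.hi = [1.8+4, 4.6+4, -0.3+6.9] = [5.800,8.600,6.600]
diag = √(19.2²+26.5²+13.2²) = √1245.13 = 35.286

min=[-13.400,-17.900,-6.600] max=[5.800,8.600,6.600] diag=35.286


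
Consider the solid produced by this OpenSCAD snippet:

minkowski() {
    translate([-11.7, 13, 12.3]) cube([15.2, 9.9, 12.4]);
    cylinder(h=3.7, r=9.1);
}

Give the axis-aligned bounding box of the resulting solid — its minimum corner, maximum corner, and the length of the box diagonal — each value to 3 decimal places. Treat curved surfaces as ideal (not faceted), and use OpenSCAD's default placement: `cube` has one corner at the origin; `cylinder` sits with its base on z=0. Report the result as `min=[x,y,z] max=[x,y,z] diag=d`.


min=[-20.800,3.900,12.300] max=[12.600,32.000,28.400] diag=46.523

A = translate([-11.7, 13, 12.3]) cube([15.2, 9.9, 12.4]) → bbox [-11.7,13,12.3] .. [3.5,22.9,24.7]
B = cylinder(h=3.7, r=9.1) → bbox [-9.1,-9.1,0] .. [9.1,9.1,3.7]
lo = A.lo+B.lo = [-11.7-9.1, 13-9.1, 12.3+0] = [-20.800,3.900,12.300]
hi = A.hi+B.hi = [3.5+9.1, 22.9+9.1, 24.7+3.7] = [12.600,32.000,28.400]
diag = √(33.4²+28.1²+16.1²) = √2164.38 = 46.523


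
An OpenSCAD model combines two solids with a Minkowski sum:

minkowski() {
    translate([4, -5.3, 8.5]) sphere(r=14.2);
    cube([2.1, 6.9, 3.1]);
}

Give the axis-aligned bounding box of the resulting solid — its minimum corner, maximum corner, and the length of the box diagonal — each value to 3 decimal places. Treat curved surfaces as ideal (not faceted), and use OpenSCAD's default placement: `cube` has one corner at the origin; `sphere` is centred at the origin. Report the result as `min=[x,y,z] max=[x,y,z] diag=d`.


min=[-10.200,-19.500,-5.700] max=[20.300,15.800,25.800] diag=56.290

A = translate([4, -5.3, 8.5]) sphere(r=14.2) → bbox [-10.2,-19.5,-5.7] .. [18.2,8.9,22.7]
B = cube([2.1, 6.9, 3.1]) → bbox [0,0,0] .. [2.1,6.9,3.1]
lo = A.lo+B.lo = [-10.2+0, -19.5+0, -5.7+0] = [-10.200,-19.500,-5.700]
hi = A.hi+B.hi = [18.2+2.1, 8.9+6.9, 22.7+3.1] = [20.300,15.800,25.800]
diag = √(30.5²+35.3²+31.5²) = √3168.59 = 56.290


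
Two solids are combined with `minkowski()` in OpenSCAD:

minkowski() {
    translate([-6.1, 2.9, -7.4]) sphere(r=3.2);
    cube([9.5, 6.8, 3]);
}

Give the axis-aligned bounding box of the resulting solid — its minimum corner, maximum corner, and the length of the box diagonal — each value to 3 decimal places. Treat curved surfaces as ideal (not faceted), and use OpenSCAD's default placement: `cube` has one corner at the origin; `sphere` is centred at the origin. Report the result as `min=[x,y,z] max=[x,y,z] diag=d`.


A = translate([-6.1, 2.9, -7.4]) sphere(r=3.2) → bbox [-9.3,-0.3,-10.6] .. [-2.9,6.1,-4.2]
B = cube([9.5, 6.8, 3]) → bbox [0,0,0] .. [9.5,6.8,3]
lo = A.lo+B.lo = [-9.3+0, -0.3+0, -10.6+0] = [-9.300,-0.300,-10.600]
hi = A.hi+B.hi = [-2.9+9.5, 6.1+6.8, -4.2+3] = [6.600,12.900,-1.200]
diag = √(15.9²+13.2²+9.4²) = √515.41 = 22.703

min=[-9.300,-0.300,-10.600] max=[6.600,12.900,-1.200] diag=22.703


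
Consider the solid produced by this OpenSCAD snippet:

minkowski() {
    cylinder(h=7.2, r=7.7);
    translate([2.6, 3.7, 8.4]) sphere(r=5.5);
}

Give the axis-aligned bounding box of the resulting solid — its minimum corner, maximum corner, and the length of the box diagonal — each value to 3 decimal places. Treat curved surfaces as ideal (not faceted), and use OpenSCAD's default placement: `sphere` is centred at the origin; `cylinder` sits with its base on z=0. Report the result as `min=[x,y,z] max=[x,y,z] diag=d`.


A = translate([2.6, 3.7, 8.4]) sphere(r=5.5) → bbox [-2.9,-1.8,2.9] .. [8.1,9.2,13.9]
B = cylinder(h=7.2, r=7.7) → bbox [-7.7,-7.7,0] .. [7.7,7.7,7.2]
lo = A.lo+B.lo = [-2.9-7.7, -1.8-7.7, 2.9+0] = [-10.600,-9.500,2.900]
hi = A.hi+B.hi = [8.1+7.7, 9.2+7.7, 13.9+7.2] = [15.800,16.900,21.100]
diag = √(26.4²+26.4²+18.2²) = √1725.16 = 41.535

min=[-10.600,-9.500,2.900] max=[15.800,16.900,21.100] diag=41.535


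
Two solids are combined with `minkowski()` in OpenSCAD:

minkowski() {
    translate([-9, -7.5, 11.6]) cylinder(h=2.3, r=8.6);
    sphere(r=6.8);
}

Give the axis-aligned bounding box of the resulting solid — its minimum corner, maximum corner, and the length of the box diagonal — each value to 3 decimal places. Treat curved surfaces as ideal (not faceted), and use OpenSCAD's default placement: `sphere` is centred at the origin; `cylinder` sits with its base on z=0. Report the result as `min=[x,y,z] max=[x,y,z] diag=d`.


min=[-24.400,-22.900,4.800] max=[6.400,7.900,20.700] diag=46.369

A = translate([-9, -7.5, 11.6]) cylinder(h=2.3, r=8.6) → bbox [-17.6,-16.1,11.6] .. [-0.4,1.1,13.9]
B = sphere(r=6.8) → bbox [-6.8,-6.8,-6.8] .. [6.8,6.8,6.8]
lo = A.lo+B.lo = [-17.6-6.8, -16.1-6.8, 11.6-6.8] = [-24.400,-22.900,4.800]
hi = A.hi+B.hi = [-0.4+6.8, 1.1+6.8, 13.9+6.8] = [6.400,7.900,20.700]
diag = √(30.8²+30.8²+15.9²) = √2150.09 = 46.369


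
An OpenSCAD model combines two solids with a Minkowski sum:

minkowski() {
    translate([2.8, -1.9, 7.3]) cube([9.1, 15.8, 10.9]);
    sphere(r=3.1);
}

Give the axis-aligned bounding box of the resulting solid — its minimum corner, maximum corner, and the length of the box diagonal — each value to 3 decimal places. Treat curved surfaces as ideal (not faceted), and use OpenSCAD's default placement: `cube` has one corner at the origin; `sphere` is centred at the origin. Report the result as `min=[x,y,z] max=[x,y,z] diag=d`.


A = translate([2.8, -1.9, 7.3]) cube([9.1, 15.8, 10.9]) → bbox [2.8,-1.9,7.3] .. [11.9,13.9,18.2]
B = sphere(r=3.1) → bbox [-3.1,-3.1,-3.1] .. [3.1,3.1,3.1]
lo = A.lo+B.lo = [2.8-3.1, -1.9-3.1, 7.3-3.1] = [-0.300,-5.000,4.200]
hi = A.hi+B.hi = [11.9+3.1, 13.9+3.1, 18.2+3.1] = [15.000,17.000,21.300]
diag = √(15.3²+22²+17.1²) = √1010.5 = 31.788

min=[-0.300,-5.000,4.200] max=[15.000,17.000,21.300] diag=31.788


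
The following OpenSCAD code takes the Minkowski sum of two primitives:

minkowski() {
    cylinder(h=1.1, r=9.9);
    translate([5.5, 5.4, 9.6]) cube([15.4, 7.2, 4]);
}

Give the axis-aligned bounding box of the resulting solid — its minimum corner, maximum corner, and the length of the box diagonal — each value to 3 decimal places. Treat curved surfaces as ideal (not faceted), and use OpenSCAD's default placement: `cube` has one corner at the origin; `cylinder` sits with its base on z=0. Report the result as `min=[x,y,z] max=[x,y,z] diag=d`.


A = translate([5.5, 5.4, 9.6]) cube([15.4, 7.2, 4]) → bbox [5.5,5.4,9.6] .. [20.9,12.6,13.6]
B = cylinder(h=1.1, r=9.9) → bbox [-9.9,-9.9,0] .. [9.9,9.9,1.1]
lo = A.lo+B.lo = [5.5-9.9, 5.4-9.9, 9.6+0] = [-4.400,-4.500,9.600]
hi = A.hi+B.hi = [20.9+9.9, 12.6+9.9, 13.6+1.1] = [30.800,22.500,14.700]
diag = √(35.2²+27²+5.1²) = √1994.05 = 44.655

min=[-4.400,-4.500,9.600] max=[30.800,22.500,14.700] diag=44.655


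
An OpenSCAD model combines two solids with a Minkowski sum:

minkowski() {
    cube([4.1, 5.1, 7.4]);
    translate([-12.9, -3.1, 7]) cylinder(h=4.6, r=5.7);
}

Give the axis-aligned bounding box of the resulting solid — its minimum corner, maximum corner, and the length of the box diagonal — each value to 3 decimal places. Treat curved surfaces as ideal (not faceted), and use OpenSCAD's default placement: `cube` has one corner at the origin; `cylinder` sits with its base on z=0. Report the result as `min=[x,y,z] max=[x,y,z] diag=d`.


A = translate([-12.9, -3.1, 7]) cylinder(h=4.6, r=5.7) → bbox [-18.6,-8.8,7] .. [-7.2,2.6,11.6]
B = cube([4.1, 5.1, 7.4]) → bbox [0,0,0] .. [4.1,5.1,7.4]
lo = A.lo+B.lo = [-18.6+0, -8.8+0, 7+0] = [-18.600,-8.800,7.000]
hi = A.hi+B.hi = [-7.2+4.1, 2.6+5.1, 11.6+7.4] = [-3.100,7.700,19.000]
diag = √(15.5²+16.5²+12²) = √656.5 = 25.622

min=[-18.600,-8.800,7.000] max=[-3.100,7.700,19.000] diag=25.622


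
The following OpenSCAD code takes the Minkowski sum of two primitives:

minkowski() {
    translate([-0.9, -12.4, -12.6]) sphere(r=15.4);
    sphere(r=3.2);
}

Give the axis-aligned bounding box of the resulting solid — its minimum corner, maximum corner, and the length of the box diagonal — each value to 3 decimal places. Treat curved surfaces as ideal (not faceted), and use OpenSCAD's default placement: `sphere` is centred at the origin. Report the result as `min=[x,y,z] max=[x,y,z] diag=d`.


min=[-19.500,-31.000,-31.200] max=[17.700,6.200,6.000] diag=64.432

A = translate([-0.9, -12.4, -12.6]) sphere(r=15.4) → bbox [-16.3,-27.8,-28] .. [14.5,3,2.8]
B = sphere(r=3.2) → bbox [-3.2,-3.2,-3.2] .. [3.2,3.2,3.2]
lo = A.lo+B.lo = [-16.3-3.2, -27.8-3.2, -28-3.2] = [-19.500,-31.000,-31.200]
hi = A.hi+B.hi = [14.5+3.2, 3+3.2, 2.8+3.2] = [17.700,6.200,6.000]
diag = √(37.2²+37.2²+37.2²) = √4151.52 = 64.432


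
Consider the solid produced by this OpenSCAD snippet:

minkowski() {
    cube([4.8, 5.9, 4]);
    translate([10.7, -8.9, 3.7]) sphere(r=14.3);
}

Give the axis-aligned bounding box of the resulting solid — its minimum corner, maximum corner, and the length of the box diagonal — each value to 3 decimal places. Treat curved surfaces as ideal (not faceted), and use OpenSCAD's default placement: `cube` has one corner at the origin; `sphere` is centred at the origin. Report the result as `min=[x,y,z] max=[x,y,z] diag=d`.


A = translate([10.7, -8.9, 3.7]) sphere(r=14.3) → bbox [-3.6,-23.2,-10.6] .. [25,5.4,18]
B = cube([4.8, 5.9, 4]) → bbox [0,0,0] .. [4.8,5.9,4]
lo = A.lo+B.lo = [-3.6+0, -23.2+0, -10.6+0] = [-3.600,-23.200,-10.600]
hi = A.hi+B.hi = [25+4.8, 5.4+5.9, 18+4] = [29.800,11.300,22.000]
diag = √(33.4²+34.5²+32.6²) = √3368.57 = 58.039

min=[-3.600,-23.200,-10.600] max=[29.800,11.300,22.000] diag=58.039


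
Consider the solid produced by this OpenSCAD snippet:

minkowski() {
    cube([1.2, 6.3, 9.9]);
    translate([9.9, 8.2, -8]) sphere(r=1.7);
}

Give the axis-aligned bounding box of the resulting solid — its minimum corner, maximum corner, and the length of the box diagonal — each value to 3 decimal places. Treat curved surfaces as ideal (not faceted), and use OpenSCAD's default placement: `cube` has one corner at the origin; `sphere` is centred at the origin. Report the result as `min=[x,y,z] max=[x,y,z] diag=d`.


A = translate([9.9, 8.2, -8]) sphere(r=1.7) → bbox [8.2,6.5,-9.7] .. [11.6,9.9,-6.3]
B = cube([1.2, 6.3, 9.9]) → bbox [0,0,0] .. [1.2,6.3,9.9]
lo = A.lo+B.lo = [8.2+0, 6.5+0, -9.7+0] = [8.200,6.500,-9.700]
hi = A.hi+B.hi = [11.6+1.2, 9.9+6.3, -6.3+9.9] = [12.800,16.200,3.600]
diag = √(4.6²+9.7²+13.3²) = √292.14 = 17.092

min=[8.200,6.500,-9.700] max=[12.800,16.200,3.600] diag=17.092


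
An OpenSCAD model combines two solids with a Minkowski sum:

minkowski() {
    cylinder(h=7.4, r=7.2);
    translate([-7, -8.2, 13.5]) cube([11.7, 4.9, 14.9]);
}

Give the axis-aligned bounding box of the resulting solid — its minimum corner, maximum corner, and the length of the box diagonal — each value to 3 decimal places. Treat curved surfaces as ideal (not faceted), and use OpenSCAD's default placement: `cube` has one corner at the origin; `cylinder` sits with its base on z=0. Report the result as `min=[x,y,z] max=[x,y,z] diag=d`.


A = translate([-7, -8.2, 13.5]) cube([11.7, 4.9, 14.9]) → bbox [-7,-8.2,13.5] .. [4.7,-3.3,28.4]
B = cylinder(h=7.4, r=7.2) → bbox [-7.2,-7.2,0] .. [7.2,7.2,7.4]
lo = A.lo+B.lo = [-7-7.2, -8.2-7.2, 13.5+0] = [-14.200,-15.400,13.500]
hi = A.hi+B.hi = [4.7+7.2, -3.3+7.2, 28.4+7.4] = [11.900,3.900,35.800]
diag = √(26.1²+19.3²+22.3²) = √1550.99 = 39.383

min=[-14.200,-15.400,13.500] max=[11.900,3.900,35.800] diag=39.383


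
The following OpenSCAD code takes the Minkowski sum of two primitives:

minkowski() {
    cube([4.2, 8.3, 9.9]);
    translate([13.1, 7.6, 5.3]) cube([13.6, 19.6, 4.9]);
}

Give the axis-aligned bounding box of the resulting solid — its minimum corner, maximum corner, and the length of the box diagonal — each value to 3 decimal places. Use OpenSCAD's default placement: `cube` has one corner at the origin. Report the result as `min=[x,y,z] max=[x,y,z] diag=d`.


min=[13.100,7.600,5.300] max=[30.900,35.500,20.100] diag=36.253

A = translate([13.1, 7.6, 5.3]) cube([13.6, 19.6, 4.9]) → bbox [13.1,7.6,5.3] .. [26.7,27.2,10.2]
B = cube([4.2, 8.3, 9.9]) → bbox [0,0,0] .. [4.2,8.3,9.9]
lo = A.lo+B.lo = [13.1+0, 7.6+0, 5.3+0] = [13.100,7.600,5.300]
hi = A.hi+B.hi = [26.7+4.2, 27.2+8.3, 10.2+9.9] = [30.900,35.500,20.100]
diag = √(17.8²+27.9²+14.8²) = √1314.29 = 36.253


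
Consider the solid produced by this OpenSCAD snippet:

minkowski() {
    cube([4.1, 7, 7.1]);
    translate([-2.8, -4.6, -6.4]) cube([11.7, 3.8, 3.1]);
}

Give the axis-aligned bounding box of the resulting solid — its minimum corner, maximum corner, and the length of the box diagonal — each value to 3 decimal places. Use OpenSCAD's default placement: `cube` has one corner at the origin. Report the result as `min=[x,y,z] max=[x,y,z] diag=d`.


A = translate([-2.8, -4.6, -6.4]) cube([11.7, 3.8, 3.1]) → bbox [-2.8,-4.6,-6.4] .. [8.9,-0.8,-3.3]
B = cube([4.1, 7, 7.1]) → bbox [0,0,0] .. [4.1,7,7.1]
lo = A.lo+B.lo = [-2.8+0, -4.6+0, -6.4+0] = [-2.800,-4.600,-6.400]
hi = A.hi+B.hi = [8.9+4.1, -0.8+7, -3.3+7.1] = [13.000,6.200,3.800]
diag = √(15.8²+10.8²+10.2²) = √470.32 = 21.687

min=[-2.800,-4.600,-6.400] max=[13.000,6.200,3.800] diag=21.687


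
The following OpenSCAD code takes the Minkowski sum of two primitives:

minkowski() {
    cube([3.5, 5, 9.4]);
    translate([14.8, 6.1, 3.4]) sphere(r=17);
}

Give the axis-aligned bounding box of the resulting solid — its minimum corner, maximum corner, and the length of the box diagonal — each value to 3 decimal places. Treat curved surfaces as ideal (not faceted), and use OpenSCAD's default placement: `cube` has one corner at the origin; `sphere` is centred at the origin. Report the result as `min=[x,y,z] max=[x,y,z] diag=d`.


A = translate([14.8, 6.1, 3.4]) sphere(r=17) → bbox [-2.2,-10.9,-13.6] .. [31.8,23.1,20.4]
B = cube([3.5, 5, 9.4]) → bbox [0,0,0] .. [3.5,5,9.4]
lo = A.lo+B.lo = [-2.2+0, -10.9+0, -13.6+0] = [-2.200,-10.900,-13.600]
hi = A.hi+B.hi = [31.8+3.5, 23.1+5, 20.4+9.4] = [35.300,28.100,29.800]
diag = √(37.5²+39²+43.4²) = √4810.81 = 69.360

min=[-2.200,-10.900,-13.600] max=[35.300,28.100,29.800] diag=69.360


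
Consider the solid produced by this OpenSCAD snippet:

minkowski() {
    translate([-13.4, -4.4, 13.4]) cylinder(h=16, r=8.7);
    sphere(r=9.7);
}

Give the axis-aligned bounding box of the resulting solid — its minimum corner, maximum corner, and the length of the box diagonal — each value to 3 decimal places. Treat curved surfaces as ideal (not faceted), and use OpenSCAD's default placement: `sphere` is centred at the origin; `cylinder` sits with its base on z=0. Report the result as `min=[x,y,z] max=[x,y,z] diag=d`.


min=[-31.800,-22.800,3.700] max=[5.000,14.000,39.100] diag=62.942

A = translate([-13.4, -4.4, 13.4]) cylinder(h=16, r=8.7) → bbox [-22.1,-13.1,13.4] .. [-4.7,4.3,29.4]
B = sphere(r=9.7) → bbox [-9.7,-9.7,-9.7] .. [9.7,9.7,9.7]
lo = A.lo+B.lo = [-22.1-9.7, -13.1-9.7, 13.4-9.7] = [-31.800,-22.800,3.700]
hi = A.hi+B.hi = [-4.7+9.7, 4.3+9.7, 29.4+9.7] = [5.000,14.000,39.100]
diag = √(36.8²+36.8²+35.4²) = √3961.64 = 62.942
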